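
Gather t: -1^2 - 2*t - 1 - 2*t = -4*t - 2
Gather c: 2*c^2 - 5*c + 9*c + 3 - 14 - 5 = 2*c^2 + 4*c - 16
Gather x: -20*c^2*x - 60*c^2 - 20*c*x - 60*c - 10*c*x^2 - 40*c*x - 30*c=-60*c^2 - 10*c*x^2 - 90*c + x*(-20*c^2 - 60*c)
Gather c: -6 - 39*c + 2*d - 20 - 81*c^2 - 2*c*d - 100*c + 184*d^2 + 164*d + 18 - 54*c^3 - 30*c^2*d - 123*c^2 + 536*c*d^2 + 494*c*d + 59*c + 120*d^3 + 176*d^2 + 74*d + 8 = -54*c^3 + c^2*(-30*d - 204) + c*(536*d^2 + 492*d - 80) + 120*d^3 + 360*d^2 + 240*d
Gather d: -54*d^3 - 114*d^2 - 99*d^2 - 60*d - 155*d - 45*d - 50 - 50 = -54*d^3 - 213*d^2 - 260*d - 100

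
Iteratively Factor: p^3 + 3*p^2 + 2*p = (p + 1)*(p^2 + 2*p) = p*(p + 1)*(p + 2)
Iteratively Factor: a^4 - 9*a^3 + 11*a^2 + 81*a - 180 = (a - 4)*(a^3 - 5*a^2 - 9*a + 45) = (a - 4)*(a + 3)*(a^2 - 8*a + 15) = (a - 4)*(a - 3)*(a + 3)*(a - 5)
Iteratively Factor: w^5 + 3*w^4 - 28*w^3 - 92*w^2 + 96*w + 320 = (w + 4)*(w^4 - w^3 - 24*w^2 + 4*w + 80) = (w + 2)*(w + 4)*(w^3 - 3*w^2 - 18*w + 40) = (w - 2)*(w + 2)*(w + 4)*(w^2 - w - 20) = (w - 5)*(w - 2)*(w + 2)*(w + 4)*(w + 4)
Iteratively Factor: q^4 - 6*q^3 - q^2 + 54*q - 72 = (q - 2)*(q^3 - 4*q^2 - 9*q + 36) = (q - 3)*(q - 2)*(q^2 - q - 12) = (q - 3)*(q - 2)*(q + 3)*(q - 4)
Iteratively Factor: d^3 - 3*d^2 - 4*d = (d)*(d^2 - 3*d - 4) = d*(d - 4)*(d + 1)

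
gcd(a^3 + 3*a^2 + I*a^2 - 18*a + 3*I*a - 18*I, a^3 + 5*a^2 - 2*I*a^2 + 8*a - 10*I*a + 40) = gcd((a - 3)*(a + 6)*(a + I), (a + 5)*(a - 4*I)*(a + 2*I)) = 1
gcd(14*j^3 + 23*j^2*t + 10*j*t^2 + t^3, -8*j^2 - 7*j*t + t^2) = j + t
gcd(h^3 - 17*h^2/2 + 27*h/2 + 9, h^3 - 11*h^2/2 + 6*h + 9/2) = h^2 - 5*h/2 - 3/2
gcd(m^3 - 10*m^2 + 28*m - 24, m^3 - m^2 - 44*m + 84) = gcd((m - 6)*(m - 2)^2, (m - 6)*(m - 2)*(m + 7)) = m^2 - 8*m + 12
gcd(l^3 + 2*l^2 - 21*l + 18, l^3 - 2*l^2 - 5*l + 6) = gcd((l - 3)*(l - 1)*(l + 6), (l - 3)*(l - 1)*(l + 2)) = l^2 - 4*l + 3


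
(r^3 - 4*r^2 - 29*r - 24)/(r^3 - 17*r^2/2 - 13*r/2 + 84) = 2*(r + 1)/(2*r - 7)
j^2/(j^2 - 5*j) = j/(j - 5)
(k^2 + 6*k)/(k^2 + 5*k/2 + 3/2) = 2*k*(k + 6)/(2*k^2 + 5*k + 3)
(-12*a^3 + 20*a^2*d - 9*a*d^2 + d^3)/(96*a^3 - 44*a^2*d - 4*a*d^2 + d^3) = (-6*a^2 + 7*a*d - d^2)/(48*a^2 + 2*a*d - d^2)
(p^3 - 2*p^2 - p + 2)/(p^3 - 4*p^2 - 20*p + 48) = (p^2 - 1)/(p^2 - 2*p - 24)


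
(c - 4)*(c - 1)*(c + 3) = c^3 - 2*c^2 - 11*c + 12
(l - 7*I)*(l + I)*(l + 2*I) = l^3 - 4*I*l^2 + 19*l + 14*I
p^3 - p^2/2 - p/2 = p*(p - 1)*(p + 1/2)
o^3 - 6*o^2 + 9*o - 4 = (o - 4)*(o - 1)^2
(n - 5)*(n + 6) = n^2 + n - 30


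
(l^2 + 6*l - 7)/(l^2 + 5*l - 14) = (l - 1)/(l - 2)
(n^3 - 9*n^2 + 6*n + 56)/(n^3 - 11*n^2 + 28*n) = (n + 2)/n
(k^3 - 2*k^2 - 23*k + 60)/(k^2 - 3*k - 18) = (-k^3 + 2*k^2 + 23*k - 60)/(-k^2 + 3*k + 18)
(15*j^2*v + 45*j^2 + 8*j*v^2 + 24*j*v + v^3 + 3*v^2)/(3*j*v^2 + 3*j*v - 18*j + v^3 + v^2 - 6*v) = (5*j + v)/(v - 2)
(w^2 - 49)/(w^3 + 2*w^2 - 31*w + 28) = (w - 7)/(w^2 - 5*w + 4)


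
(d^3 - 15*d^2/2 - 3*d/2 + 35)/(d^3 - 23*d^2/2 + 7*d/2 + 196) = (2*d^2 - d - 10)/(2*d^2 - 9*d - 56)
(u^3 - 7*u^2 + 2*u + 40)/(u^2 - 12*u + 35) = (u^2 - 2*u - 8)/(u - 7)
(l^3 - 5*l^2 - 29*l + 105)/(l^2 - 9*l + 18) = (l^2 - 2*l - 35)/(l - 6)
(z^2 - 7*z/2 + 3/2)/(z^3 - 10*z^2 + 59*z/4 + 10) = 2*(2*z^2 - 7*z + 3)/(4*z^3 - 40*z^2 + 59*z + 40)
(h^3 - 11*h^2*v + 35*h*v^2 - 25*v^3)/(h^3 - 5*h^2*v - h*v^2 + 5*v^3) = (h - 5*v)/(h + v)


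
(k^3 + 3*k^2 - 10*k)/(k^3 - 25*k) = (k - 2)/(k - 5)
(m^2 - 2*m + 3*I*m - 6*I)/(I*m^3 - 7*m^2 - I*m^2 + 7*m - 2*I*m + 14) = (-I*m + 3)/(m^2 + m*(1 + 7*I) + 7*I)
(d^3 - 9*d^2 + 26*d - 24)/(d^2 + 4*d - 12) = (d^2 - 7*d + 12)/(d + 6)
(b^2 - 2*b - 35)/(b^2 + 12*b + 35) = (b - 7)/(b + 7)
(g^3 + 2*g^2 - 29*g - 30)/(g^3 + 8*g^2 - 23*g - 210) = (g + 1)/(g + 7)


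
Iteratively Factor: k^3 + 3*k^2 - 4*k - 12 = (k - 2)*(k^2 + 5*k + 6) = (k - 2)*(k + 3)*(k + 2)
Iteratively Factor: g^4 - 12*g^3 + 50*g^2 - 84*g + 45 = (g - 1)*(g^3 - 11*g^2 + 39*g - 45) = (g - 3)*(g - 1)*(g^2 - 8*g + 15) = (g - 3)^2*(g - 1)*(g - 5)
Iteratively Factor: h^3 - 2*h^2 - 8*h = (h - 4)*(h^2 + 2*h) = h*(h - 4)*(h + 2)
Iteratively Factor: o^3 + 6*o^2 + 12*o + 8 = (o + 2)*(o^2 + 4*o + 4) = (o + 2)^2*(o + 2)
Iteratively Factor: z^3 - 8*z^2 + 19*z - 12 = (z - 1)*(z^2 - 7*z + 12) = (z - 4)*(z - 1)*(z - 3)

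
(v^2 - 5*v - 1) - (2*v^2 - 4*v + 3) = -v^2 - v - 4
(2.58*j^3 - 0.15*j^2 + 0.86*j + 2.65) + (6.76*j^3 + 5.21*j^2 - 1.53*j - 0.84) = 9.34*j^3 + 5.06*j^2 - 0.67*j + 1.81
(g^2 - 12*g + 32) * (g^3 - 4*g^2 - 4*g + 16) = g^5 - 16*g^4 + 76*g^3 - 64*g^2 - 320*g + 512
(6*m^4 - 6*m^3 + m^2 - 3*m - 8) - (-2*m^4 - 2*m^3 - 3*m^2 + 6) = 8*m^4 - 4*m^3 + 4*m^2 - 3*m - 14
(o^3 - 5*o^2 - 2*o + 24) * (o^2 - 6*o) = o^5 - 11*o^4 + 28*o^3 + 36*o^2 - 144*o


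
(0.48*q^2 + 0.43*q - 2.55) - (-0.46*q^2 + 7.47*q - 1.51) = 0.94*q^2 - 7.04*q - 1.04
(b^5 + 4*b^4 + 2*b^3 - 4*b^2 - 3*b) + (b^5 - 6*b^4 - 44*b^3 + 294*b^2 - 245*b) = 2*b^5 - 2*b^4 - 42*b^3 + 290*b^2 - 248*b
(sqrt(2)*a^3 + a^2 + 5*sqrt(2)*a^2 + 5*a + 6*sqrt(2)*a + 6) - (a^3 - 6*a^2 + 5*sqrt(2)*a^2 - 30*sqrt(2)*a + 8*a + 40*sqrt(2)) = -a^3 + sqrt(2)*a^3 + 7*a^2 - 3*a + 36*sqrt(2)*a - 40*sqrt(2) + 6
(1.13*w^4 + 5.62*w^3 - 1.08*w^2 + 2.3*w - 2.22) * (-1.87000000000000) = -2.1131*w^4 - 10.5094*w^3 + 2.0196*w^2 - 4.301*w + 4.1514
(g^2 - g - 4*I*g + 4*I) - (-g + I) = g^2 - 4*I*g + 3*I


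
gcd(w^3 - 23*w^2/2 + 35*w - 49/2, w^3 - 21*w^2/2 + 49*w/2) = w^2 - 21*w/2 + 49/2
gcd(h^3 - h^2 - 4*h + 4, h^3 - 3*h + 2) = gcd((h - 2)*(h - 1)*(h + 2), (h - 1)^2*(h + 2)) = h^2 + h - 2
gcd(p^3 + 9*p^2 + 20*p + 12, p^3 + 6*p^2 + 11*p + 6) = p^2 + 3*p + 2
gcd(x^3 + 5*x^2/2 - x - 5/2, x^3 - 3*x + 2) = x - 1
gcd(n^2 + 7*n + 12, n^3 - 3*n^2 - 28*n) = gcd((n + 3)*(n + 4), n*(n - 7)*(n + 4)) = n + 4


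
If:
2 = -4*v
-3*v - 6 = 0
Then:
No Solution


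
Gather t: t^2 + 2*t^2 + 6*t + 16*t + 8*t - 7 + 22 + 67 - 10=3*t^2 + 30*t + 72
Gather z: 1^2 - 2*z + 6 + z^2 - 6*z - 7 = z^2 - 8*z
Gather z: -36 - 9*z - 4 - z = -10*z - 40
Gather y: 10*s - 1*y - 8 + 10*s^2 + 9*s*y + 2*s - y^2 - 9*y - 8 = 10*s^2 + 12*s - y^2 + y*(9*s - 10) - 16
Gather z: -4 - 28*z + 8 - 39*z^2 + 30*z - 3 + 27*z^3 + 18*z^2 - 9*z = 27*z^3 - 21*z^2 - 7*z + 1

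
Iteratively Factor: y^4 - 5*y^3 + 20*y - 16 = (y + 2)*(y^3 - 7*y^2 + 14*y - 8) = (y - 4)*(y + 2)*(y^2 - 3*y + 2) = (y - 4)*(y - 1)*(y + 2)*(y - 2)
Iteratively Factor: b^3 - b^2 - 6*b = (b + 2)*(b^2 - 3*b) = (b - 3)*(b + 2)*(b)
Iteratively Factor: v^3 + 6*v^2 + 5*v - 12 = (v + 3)*(v^2 + 3*v - 4) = (v + 3)*(v + 4)*(v - 1)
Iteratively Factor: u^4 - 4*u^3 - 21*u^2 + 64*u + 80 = (u - 5)*(u^3 + u^2 - 16*u - 16) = (u - 5)*(u - 4)*(u^2 + 5*u + 4) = (u - 5)*(u - 4)*(u + 1)*(u + 4)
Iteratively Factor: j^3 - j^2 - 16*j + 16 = (j - 1)*(j^2 - 16) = (j - 1)*(j + 4)*(j - 4)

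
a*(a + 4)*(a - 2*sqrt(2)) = a^3 - 2*sqrt(2)*a^2 + 4*a^2 - 8*sqrt(2)*a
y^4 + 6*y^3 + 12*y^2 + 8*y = y*(y + 2)^3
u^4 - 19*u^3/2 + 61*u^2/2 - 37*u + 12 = (u - 4)*(u - 3)*(u - 2)*(u - 1/2)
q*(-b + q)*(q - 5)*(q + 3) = -b*q^3 + 2*b*q^2 + 15*b*q + q^4 - 2*q^3 - 15*q^2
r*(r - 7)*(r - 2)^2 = r^4 - 11*r^3 + 32*r^2 - 28*r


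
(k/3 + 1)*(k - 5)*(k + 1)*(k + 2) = k^4/3 + k^3/3 - 19*k^2/3 - 49*k/3 - 10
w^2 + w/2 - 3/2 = (w - 1)*(w + 3/2)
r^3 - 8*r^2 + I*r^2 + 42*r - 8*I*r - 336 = (r - 8)*(r - 6*I)*(r + 7*I)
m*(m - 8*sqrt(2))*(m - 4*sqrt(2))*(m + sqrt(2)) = m^4 - 11*sqrt(2)*m^3 + 40*m^2 + 64*sqrt(2)*m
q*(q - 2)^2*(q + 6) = q^4 + 2*q^3 - 20*q^2 + 24*q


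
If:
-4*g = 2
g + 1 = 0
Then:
No Solution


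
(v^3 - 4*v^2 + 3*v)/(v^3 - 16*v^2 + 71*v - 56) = v*(v - 3)/(v^2 - 15*v + 56)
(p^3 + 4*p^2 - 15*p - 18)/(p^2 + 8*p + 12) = (p^2 - 2*p - 3)/(p + 2)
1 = 1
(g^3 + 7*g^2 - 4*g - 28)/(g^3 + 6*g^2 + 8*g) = (g^2 + 5*g - 14)/(g*(g + 4))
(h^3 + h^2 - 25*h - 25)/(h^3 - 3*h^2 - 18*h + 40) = (h^2 + 6*h + 5)/(h^2 + 2*h - 8)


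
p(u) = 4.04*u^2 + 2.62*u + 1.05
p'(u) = 8.08*u + 2.62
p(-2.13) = 13.80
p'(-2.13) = -14.59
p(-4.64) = 75.87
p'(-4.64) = -34.87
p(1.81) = 19.03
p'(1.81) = 17.24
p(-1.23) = 3.94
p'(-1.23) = -7.32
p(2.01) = 22.64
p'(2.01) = 18.86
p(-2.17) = 14.39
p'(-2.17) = -14.91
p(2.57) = 34.47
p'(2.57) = 23.39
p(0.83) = 6.01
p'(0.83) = 9.33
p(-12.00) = 551.37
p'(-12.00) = -94.34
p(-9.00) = 304.71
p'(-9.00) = -70.10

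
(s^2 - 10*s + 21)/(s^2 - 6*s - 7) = (s - 3)/(s + 1)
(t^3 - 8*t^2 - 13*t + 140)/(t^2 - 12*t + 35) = t + 4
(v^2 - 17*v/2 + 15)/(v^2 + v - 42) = (v - 5/2)/(v + 7)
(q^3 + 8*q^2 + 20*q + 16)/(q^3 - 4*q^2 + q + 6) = (q^3 + 8*q^2 + 20*q + 16)/(q^3 - 4*q^2 + q + 6)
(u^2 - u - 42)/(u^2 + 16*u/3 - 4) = 3*(u - 7)/(3*u - 2)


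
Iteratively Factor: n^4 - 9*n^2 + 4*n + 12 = (n - 2)*(n^3 + 2*n^2 - 5*n - 6) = (n - 2)*(n + 3)*(n^2 - n - 2) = (n - 2)^2*(n + 3)*(n + 1)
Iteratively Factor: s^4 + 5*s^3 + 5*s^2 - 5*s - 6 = (s + 2)*(s^3 + 3*s^2 - s - 3) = (s + 2)*(s + 3)*(s^2 - 1) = (s - 1)*(s + 2)*(s + 3)*(s + 1)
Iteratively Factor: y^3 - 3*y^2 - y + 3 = (y + 1)*(y^2 - 4*y + 3) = (y - 1)*(y + 1)*(y - 3)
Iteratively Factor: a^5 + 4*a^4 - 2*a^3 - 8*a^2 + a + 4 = (a - 1)*(a^4 + 5*a^3 + 3*a^2 - 5*a - 4) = (a - 1)*(a + 1)*(a^3 + 4*a^2 - a - 4) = (a - 1)*(a + 1)^2*(a^2 + 3*a - 4) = (a - 1)^2*(a + 1)^2*(a + 4)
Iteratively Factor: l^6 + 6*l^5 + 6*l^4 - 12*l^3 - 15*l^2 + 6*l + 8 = (l - 1)*(l^5 + 7*l^4 + 13*l^3 + l^2 - 14*l - 8) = (l - 1)*(l + 2)*(l^4 + 5*l^3 + 3*l^2 - 5*l - 4) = (l - 1)*(l + 1)*(l + 2)*(l^3 + 4*l^2 - l - 4) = (l - 1)*(l + 1)*(l + 2)*(l + 4)*(l^2 - 1) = (l - 1)*(l + 1)^2*(l + 2)*(l + 4)*(l - 1)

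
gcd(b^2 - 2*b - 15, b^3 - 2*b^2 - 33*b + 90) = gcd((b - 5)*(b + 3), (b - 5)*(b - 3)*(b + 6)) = b - 5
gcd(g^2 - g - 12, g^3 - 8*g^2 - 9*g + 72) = g + 3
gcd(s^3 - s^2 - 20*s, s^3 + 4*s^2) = s^2 + 4*s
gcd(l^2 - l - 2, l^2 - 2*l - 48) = 1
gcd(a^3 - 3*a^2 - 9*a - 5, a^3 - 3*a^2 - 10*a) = a - 5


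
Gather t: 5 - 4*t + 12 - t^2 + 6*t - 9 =-t^2 + 2*t + 8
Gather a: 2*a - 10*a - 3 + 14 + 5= 16 - 8*a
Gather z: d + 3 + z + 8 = d + z + 11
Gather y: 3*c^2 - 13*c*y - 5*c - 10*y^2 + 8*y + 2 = 3*c^2 - 5*c - 10*y^2 + y*(8 - 13*c) + 2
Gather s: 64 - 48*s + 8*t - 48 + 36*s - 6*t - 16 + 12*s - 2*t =0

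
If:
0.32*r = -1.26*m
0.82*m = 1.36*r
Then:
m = 0.00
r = 0.00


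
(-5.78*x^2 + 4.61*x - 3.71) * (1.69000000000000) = -9.7682*x^2 + 7.7909*x - 6.2699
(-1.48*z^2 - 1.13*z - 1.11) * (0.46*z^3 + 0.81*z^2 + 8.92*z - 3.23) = -0.6808*z^5 - 1.7186*z^4 - 14.6275*z^3 - 6.1983*z^2 - 6.2513*z + 3.5853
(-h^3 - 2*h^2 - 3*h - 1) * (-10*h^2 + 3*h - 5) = 10*h^5 + 17*h^4 + 29*h^3 + 11*h^2 + 12*h + 5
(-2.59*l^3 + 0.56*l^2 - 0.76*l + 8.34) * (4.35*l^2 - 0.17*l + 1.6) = -11.2665*l^5 + 2.8763*l^4 - 7.5452*l^3 + 37.3042*l^2 - 2.6338*l + 13.344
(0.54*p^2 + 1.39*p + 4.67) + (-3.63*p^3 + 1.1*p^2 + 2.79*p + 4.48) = -3.63*p^3 + 1.64*p^2 + 4.18*p + 9.15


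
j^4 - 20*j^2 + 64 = (j - 4)*(j - 2)*(j + 2)*(j + 4)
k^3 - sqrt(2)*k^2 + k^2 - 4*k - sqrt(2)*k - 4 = (k + 1)*(k - 2*sqrt(2))*(k + sqrt(2))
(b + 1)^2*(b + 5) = b^3 + 7*b^2 + 11*b + 5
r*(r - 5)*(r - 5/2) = r^3 - 15*r^2/2 + 25*r/2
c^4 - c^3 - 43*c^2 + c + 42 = (c - 7)*(c - 1)*(c + 1)*(c + 6)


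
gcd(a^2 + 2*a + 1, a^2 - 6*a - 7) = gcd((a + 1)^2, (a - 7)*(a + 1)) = a + 1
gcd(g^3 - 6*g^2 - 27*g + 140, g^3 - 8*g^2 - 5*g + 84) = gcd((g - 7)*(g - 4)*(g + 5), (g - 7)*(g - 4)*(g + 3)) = g^2 - 11*g + 28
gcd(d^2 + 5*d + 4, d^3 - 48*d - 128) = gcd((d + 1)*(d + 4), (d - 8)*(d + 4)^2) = d + 4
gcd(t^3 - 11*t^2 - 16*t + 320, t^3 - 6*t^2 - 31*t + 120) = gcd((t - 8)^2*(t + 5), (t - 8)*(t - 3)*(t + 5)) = t^2 - 3*t - 40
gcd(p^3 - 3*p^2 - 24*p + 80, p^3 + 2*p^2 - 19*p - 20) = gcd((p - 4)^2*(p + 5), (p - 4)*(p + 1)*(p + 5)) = p^2 + p - 20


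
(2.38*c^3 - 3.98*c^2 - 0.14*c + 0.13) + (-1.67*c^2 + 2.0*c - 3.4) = 2.38*c^3 - 5.65*c^2 + 1.86*c - 3.27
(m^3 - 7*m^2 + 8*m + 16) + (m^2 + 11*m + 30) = m^3 - 6*m^2 + 19*m + 46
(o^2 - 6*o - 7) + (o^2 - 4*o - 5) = 2*o^2 - 10*o - 12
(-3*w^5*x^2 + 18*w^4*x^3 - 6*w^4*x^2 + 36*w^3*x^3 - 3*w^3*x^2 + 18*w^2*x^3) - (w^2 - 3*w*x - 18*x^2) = -3*w^5*x^2 + 18*w^4*x^3 - 6*w^4*x^2 + 36*w^3*x^3 - 3*w^3*x^2 + 18*w^2*x^3 - w^2 + 3*w*x + 18*x^2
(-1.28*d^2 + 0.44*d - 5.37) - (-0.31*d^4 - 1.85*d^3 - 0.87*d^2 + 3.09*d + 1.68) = 0.31*d^4 + 1.85*d^3 - 0.41*d^2 - 2.65*d - 7.05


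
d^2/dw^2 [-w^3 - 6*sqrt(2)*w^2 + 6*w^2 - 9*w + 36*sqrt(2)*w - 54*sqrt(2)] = -6*w - 12*sqrt(2) + 12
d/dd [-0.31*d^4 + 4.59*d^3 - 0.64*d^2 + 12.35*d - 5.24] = -1.24*d^3 + 13.77*d^2 - 1.28*d + 12.35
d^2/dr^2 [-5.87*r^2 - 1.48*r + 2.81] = -11.7400000000000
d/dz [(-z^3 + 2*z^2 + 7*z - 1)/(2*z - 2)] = (-z^3 + 5*z^2/2 - 2*z - 3)/(z^2 - 2*z + 1)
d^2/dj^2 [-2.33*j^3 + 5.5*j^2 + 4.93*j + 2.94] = 11.0 - 13.98*j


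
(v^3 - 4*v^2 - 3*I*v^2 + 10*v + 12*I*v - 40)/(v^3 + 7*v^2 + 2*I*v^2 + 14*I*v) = (v^2 - v*(4 + 5*I) + 20*I)/(v*(v + 7))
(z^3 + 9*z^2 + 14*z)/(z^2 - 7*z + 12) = z*(z^2 + 9*z + 14)/(z^2 - 7*z + 12)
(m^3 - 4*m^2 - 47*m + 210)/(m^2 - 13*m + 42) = (m^2 + 2*m - 35)/(m - 7)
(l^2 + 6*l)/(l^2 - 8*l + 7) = l*(l + 6)/(l^2 - 8*l + 7)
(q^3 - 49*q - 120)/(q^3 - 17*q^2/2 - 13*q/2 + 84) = 2*(q + 5)/(2*q - 7)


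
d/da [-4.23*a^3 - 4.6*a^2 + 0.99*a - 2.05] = -12.69*a^2 - 9.2*a + 0.99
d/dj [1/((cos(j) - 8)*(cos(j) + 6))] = 2*(cos(j) - 1)*sin(j)/((cos(j) - 8)^2*(cos(j) + 6)^2)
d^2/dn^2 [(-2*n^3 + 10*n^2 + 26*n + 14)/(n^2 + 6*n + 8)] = 36*(-5*n^3 - 27*n^2 - 42*n - 12)/(n^6 + 18*n^5 + 132*n^4 + 504*n^3 + 1056*n^2 + 1152*n + 512)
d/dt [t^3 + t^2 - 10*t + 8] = 3*t^2 + 2*t - 10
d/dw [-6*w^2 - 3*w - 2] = -12*w - 3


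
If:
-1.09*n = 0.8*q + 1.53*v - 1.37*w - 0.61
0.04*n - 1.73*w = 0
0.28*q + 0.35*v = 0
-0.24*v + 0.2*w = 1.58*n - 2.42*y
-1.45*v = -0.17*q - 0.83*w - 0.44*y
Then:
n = 0.53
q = -0.12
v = 0.10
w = 0.01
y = 0.35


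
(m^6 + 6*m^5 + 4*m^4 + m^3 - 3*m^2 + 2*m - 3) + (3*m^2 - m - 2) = m^6 + 6*m^5 + 4*m^4 + m^3 + m - 5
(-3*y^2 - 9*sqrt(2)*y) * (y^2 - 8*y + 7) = -3*y^4 - 9*sqrt(2)*y^3 + 24*y^3 - 21*y^2 + 72*sqrt(2)*y^2 - 63*sqrt(2)*y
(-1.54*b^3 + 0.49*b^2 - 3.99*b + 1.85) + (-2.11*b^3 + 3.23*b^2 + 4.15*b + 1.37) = -3.65*b^3 + 3.72*b^2 + 0.16*b + 3.22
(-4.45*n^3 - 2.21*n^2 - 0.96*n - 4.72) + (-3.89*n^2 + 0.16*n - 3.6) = -4.45*n^3 - 6.1*n^2 - 0.8*n - 8.32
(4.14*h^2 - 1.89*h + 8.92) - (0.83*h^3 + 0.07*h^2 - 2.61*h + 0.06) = -0.83*h^3 + 4.07*h^2 + 0.72*h + 8.86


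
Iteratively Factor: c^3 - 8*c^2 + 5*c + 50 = (c + 2)*(c^2 - 10*c + 25) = (c - 5)*(c + 2)*(c - 5)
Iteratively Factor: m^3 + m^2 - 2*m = (m - 1)*(m^2 + 2*m) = m*(m - 1)*(m + 2)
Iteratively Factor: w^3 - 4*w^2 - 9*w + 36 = (w + 3)*(w^2 - 7*w + 12) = (w - 3)*(w + 3)*(w - 4)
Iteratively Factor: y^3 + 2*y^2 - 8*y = (y + 4)*(y^2 - 2*y) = (y - 2)*(y + 4)*(y)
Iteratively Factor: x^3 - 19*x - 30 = (x + 3)*(x^2 - 3*x - 10) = (x - 5)*(x + 3)*(x + 2)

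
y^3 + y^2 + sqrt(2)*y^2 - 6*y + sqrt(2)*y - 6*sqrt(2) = (y - 2)*(y + 3)*(y + sqrt(2))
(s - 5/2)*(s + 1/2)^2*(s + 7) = s^4 + 11*s^3/2 - 51*s^2/4 - 131*s/8 - 35/8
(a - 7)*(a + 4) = a^2 - 3*a - 28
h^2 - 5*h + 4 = (h - 4)*(h - 1)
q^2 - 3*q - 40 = (q - 8)*(q + 5)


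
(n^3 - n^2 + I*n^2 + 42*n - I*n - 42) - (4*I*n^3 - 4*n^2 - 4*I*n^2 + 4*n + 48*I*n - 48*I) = n^3 - 4*I*n^3 + 3*n^2 + 5*I*n^2 + 38*n - 49*I*n - 42 + 48*I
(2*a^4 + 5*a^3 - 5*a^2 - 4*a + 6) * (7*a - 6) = 14*a^5 + 23*a^4 - 65*a^3 + 2*a^2 + 66*a - 36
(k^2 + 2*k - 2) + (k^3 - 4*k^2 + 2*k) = k^3 - 3*k^2 + 4*k - 2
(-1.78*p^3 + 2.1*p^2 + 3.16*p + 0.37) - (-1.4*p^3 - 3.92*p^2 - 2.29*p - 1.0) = -0.38*p^3 + 6.02*p^2 + 5.45*p + 1.37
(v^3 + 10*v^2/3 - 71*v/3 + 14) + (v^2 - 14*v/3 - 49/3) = v^3 + 13*v^2/3 - 85*v/3 - 7/3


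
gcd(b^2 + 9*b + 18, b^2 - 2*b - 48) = b + 6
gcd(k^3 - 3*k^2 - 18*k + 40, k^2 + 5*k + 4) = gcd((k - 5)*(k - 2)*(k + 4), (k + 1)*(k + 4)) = k + 4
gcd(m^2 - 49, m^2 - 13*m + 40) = 1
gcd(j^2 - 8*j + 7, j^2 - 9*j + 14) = j - 7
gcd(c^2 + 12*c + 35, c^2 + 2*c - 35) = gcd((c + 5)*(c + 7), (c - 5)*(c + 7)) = c + 7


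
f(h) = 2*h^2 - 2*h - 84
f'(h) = 4*h - 2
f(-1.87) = -73.27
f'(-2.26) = -11.04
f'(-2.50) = -12.00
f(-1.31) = -77.95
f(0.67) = -84.44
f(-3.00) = -60.00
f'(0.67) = 0.68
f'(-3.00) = -14.00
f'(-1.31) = -7.24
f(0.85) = -84.26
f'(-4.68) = -20.72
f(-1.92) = -72.79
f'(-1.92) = -9.68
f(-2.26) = -69.26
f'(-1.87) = -9.48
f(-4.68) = -30.84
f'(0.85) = 1.40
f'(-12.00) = -50.00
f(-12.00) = 228.00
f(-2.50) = -66.50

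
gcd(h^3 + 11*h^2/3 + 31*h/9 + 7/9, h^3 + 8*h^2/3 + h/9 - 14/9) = h^2 + 10*h/3 + 7/3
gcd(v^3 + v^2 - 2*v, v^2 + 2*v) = v^2 + 2*v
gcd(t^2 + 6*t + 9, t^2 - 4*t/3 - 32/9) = 1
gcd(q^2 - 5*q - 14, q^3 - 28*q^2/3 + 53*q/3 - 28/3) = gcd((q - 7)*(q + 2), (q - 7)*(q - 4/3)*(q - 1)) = q - 7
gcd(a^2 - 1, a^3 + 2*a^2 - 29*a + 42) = 1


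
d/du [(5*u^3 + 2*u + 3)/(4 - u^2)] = (-5*u^4 + 62*u^2 + 6*u + 8)/(u^4 - 8*u^2 + 16)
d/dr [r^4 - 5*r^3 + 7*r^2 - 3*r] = 4*r^3 - 15*r^2 + 14*r - 3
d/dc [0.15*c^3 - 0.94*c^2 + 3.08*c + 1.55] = 0.45*c^2 - 1.88*c + 3.08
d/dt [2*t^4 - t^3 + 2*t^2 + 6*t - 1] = 8*t^3 - 3*t^2 + 4*t + 6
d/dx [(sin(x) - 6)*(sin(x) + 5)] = sin(2*x) - cos(x)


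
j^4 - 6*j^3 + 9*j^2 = j^2*(j - 3)^2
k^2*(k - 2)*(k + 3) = k^4 + k^3 - 6*k^2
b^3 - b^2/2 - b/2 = b*(b - 1)*(b + 1/2)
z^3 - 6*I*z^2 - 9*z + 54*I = (z - 3)*(z + 3)*(z - 6*I)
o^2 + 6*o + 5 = (o + 1)*(o + 5)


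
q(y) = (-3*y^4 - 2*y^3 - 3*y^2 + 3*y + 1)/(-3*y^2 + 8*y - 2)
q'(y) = (6*y - 8)*(-3*y^4 - 2*y^3 - 3*y^2 + 3*y + 1)/(-3*y^2 + 8*y - 2)^2 + (-12*y^3 - 6*y^2 - 6*y + 3)/(-3*y^2 + 8*y - 2) = (18*y^5 - 66*y^4 - 8*y^3 - 3*y^2 + 18*y - 14)/(9*y^4 - 48*y^3 + 76*y^2 - 32*y + 4)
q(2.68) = 97.65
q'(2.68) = -238.16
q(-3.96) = 8.32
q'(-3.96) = -5.12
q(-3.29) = 5.29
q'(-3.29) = -3.92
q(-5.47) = 18.18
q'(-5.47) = -7.96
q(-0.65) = 0.26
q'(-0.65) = -0.54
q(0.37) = 2.81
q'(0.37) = -30.72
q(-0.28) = 0.01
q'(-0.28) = -0.98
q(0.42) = 1.79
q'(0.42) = -13.59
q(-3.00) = 4.23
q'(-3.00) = -3.42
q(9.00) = 123.45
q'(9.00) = 20.85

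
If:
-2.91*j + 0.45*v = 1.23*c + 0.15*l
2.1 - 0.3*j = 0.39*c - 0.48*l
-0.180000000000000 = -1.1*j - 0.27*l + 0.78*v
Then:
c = -1.67763122858715*v - 3.08284664406298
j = 0.904851507997089*v + 1.60595033106705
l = -0.79754318072888*v - 5.87609394138427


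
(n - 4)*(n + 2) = n^2 - 2*n - 8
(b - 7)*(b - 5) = b^2 - 12*b + 35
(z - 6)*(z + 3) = z^2 - 3*z - 18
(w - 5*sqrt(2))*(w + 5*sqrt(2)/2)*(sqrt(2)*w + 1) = sqrt(2)*w^3 - 4*w^2 - 55*sqrt(2)*w/2 - 25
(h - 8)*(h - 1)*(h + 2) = h^3 - 7*h^2 - 10*h + 16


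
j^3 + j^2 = j^2*(j + 1)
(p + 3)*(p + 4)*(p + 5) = p^3 + 12*p^2 + 47*p + 60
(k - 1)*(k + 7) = k^2 + 6*k - 7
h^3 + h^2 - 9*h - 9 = (h - 3)*(h + 1)*(h + 3)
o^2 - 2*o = o*(o - 2)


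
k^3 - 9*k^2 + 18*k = k*(k - 6)*(k - 3)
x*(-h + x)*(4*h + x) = -4*h^2*x + 3*h*x^2 + x^3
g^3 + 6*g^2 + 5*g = g*(g + 1)*(g + 5)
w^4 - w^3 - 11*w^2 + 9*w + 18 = (w - 3)*(w - 2)*(w + 1)*(w + 3)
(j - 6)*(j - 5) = j^2 - 11*j + 30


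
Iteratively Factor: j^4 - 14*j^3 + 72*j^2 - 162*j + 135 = (j - 3)*(j^3 - 11*j^2 + 39*j - 45) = (j - 5)*(j - 3)*(j^2 - 6*j + 9) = (j - 5)*(j - 3)^2*(j - 3)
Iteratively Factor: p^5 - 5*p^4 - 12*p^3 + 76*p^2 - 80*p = (p - 2)*(p^4 - 3*p^3 - 18*p^2 + 40*p) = p*(p - 2)*(p^3 - 3*p^2 - 18*p + 40) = p*(p - 5)*(p - 2)*(p^2 + 2*p - 8) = p*(p - 5)*(p - 2)*(p + 4)*(p - 2)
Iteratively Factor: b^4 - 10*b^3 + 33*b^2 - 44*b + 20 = (b - 5)*(b^3 - 5*b^2 + 8*b - 4) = (b - 5)*(b - 2)*(b^2 - 3*b + 2) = (b - 5)*(b - 2)*(b - 1)*(b - 2)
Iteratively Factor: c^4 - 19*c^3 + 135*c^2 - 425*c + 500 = (c - 5)*(c^3 - 14*c^2 + 65*c - 100) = (c - 5)^2*(c^2 - 9*c + 20) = (c - 5)^2*(c - 4)*(c - 5)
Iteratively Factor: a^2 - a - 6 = (a - 3)*(a + 2)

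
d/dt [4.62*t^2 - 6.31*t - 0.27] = 9.24*t - 6.31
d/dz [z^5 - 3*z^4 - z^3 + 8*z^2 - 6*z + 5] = 5*z^4 - 12*z^3 - 3*z^2 + 16*z - 6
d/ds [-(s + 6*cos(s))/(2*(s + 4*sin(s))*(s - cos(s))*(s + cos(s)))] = ((s + 4*sin(s))*(s - cos(s))*(s + cos(s))*(6*sin(s) - 1) - (s + 4*sin(s))*(s - cos(s))*(s + 6*cos(s))*(sin(s) - 1) + (s + 4*sin(s))*(s + cos(s))*(s + 6*cos(s))*(sin(s) + 1) + (s - cos(s))*(s + cos(s))*(s + 6*cos(s))*(4*cos(s) + 1))/(2*(s + 4*sin(s))^2*(s - cos(s))^2*(s + cos(s))^2)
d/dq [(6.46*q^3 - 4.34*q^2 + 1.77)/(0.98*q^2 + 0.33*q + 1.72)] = (6.3308*q^4 + 4.2636*q^3 + 31.9014*q^2 - 18.3988*q - 0.5841)/(0.9604*q^4 + 0.6468*q^3 + 3.4801*q^2 + 1.1352*q + 2.9584)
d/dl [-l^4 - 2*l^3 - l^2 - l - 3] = -4*l^3 - 6*l^2 - 2*l - 1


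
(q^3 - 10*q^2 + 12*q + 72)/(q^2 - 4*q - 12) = q - 6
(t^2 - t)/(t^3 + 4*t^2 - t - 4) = t/(t^2 + 5*t + 4)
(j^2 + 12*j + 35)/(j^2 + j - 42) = (j + 5)/(j - 6)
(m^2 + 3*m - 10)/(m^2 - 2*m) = (m + 5)/m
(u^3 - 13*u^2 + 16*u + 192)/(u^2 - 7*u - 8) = (u^2 - 5*u - 24)/(u + 1)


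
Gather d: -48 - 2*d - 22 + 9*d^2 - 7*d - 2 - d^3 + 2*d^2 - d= -d^3 + 11*d^2 - 10*d - 72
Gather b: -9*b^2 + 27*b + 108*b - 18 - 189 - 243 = -9*b^2 + 135*b - 450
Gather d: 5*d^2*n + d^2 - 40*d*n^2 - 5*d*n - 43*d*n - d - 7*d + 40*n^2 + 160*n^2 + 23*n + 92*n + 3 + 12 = d^2*(5*n + 1) + d*(-40*n^2 - 48*n - 8) + 200*n^2 + 115*n + 15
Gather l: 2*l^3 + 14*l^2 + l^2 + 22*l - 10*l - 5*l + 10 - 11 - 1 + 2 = 2*l^3 + 15*l^2 + 7*l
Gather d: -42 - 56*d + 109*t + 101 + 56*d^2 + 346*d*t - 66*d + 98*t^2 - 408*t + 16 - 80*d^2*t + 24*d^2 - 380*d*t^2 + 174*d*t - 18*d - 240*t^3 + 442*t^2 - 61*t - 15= d^2*(80 - 80*t) + d*(-380*t^2 + 520*t - 140) - 240*t^3 + 540*t^2 - 360*t + 60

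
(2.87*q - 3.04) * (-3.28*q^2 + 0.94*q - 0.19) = -9.4136*q^3 + 12.669*q^2 - 3.4029*q + 0.5776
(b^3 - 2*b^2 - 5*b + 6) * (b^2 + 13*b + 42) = b^5 + 11*b^4 + 11*b^3 - 143*b^2 - 132*b + 252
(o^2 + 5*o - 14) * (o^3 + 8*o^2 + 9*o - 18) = o^5 + 13*o^4 + 35*o^3 - 85*o^2 - 216*o + 252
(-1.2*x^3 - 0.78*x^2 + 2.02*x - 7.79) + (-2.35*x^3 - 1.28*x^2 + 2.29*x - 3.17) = -3.55*x^3 - 2.06*x^2 + 4.31*x - 10.96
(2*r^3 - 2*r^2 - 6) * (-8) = -16*r^3 + 16*r^2 + 48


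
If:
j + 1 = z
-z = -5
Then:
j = 4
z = 5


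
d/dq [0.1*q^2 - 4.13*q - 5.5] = 0.2*q - 4.13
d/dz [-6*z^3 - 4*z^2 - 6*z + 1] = -18*z^2 - 8*z - 6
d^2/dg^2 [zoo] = 0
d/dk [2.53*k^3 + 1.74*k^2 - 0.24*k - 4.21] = 7.59*k^2 + 3.48*k - 0.24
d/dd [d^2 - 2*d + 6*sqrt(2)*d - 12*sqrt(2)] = 2*d - 2 + 6*sqrt(2)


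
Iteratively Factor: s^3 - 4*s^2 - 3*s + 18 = (s - 3)*(s^2 - s - 6) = (s - 3)*(s + 2)*(s - 3)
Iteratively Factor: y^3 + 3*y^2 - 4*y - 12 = (y + 3)*(y^2 - 4) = (y + 2)*(y + 3)*(y - 2)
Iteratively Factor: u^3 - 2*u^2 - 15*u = (u + 3)*(u^2 - 5*u) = u*(u + 3)*(u - 5)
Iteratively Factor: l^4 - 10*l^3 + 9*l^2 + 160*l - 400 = (l - 5)*(l^3 - 5*l^2 - 16*l + 80) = (l - 5)*(l - 4)*(l^2 - l - 20) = (l - 5)*(l - 4)*(l + 4)*(l - 5)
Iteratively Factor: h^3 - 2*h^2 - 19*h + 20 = (h - 5)*(h^2 + 3*h - 4) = (h - 5)*(h - 1)*(h + 4)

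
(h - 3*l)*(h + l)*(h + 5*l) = h^3 + 3*h^2*l - 13*h*l^2 - 15*l^3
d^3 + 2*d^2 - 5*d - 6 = (d - 2)*(d + 1)*(d + 3)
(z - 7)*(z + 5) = z^2 - 2*z - 35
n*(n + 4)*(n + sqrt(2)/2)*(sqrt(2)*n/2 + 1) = sqrt(2)*n^4/2 + 3*n^3/2 + 2*sqrt(2)*n^3 + sqrt(2)*n^2/2 + 6*n^2 + 2*sqrt(2)*n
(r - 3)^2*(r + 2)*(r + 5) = r^4 + r^3 - 23*r^2 + 3*r + 90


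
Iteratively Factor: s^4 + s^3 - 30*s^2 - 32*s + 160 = (s + 4)*(s^3 - 3*s^2 - 18*s + 40) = (s - 2)*(s + 4)*(s^2 - s - 20) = (s - 5)*(s - 2)*(s + 4)*(s + 4)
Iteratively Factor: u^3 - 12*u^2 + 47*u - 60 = (u - 5)*(u^2 - 7*u + 12) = (u - 5)*(u - 4)*(u - 3)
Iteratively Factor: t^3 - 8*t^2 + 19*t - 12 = (t - 3)*(t^2 - 5*t + 4) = (t - 4)*(t - 3)*(t - 1)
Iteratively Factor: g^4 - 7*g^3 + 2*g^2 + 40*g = (g + 2)*(g^3 - 9*g^2 + 20*g) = (g - 5)*(g + 2)*(g^2 - 4*g) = (g - 5)*(g - 4)*(g + 2)*(g)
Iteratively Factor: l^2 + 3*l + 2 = (l + 1)*(l + 2)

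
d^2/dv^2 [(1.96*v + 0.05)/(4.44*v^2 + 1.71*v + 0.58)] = ((1.96*v + 0.05)*(8.88*v + 1.71)*(17.76*v + 3.42) - (52.2144*v + 7.1472)*(4.44*v^2 + 1.71*v + 0.58))/(4.44*v^2 + 1.71*v + 0.58)^3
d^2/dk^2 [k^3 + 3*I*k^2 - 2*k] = 6*k + 6*I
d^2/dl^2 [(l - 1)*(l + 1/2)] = 2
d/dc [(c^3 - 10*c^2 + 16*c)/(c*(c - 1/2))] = 4*(c^2 - c - 11)/(4*c^2 - 4*c + 1)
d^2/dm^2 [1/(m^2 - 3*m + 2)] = 2*(-m^2 + 3*m + (2*m - 3)^2 - 2)/(m^2 - 3*m + 2)^3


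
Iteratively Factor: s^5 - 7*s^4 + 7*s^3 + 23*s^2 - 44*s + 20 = (s - 2)*(s^4 - 5*s^3 - 3*s^2 + 17*s - 10) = (s - 2)*(s - 1)*(s^3 - 4*s^2 - 7*s + 10) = (s - 5)*(s - 2)*(s - 1)*(s^2 + s - 2) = (s - 5)*(s - 2)*(s - 1)^2*(s + 2)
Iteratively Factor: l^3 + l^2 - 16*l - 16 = (l + 1)*(l^2 - 16) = (l - 4)*(l + 1)*(l + 4)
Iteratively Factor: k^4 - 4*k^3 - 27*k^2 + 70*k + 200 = (k - 5)*(k^3 + k^2 - 22*k - 40) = (k - 5)*(k + 2)*(k^2 - k - 20) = (k - 5)^2*(k + 2)*(k + 4)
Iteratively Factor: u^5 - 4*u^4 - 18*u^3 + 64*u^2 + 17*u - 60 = (u + 1)*(u^4 - 5*u^3 - 13*u^2 + 77*u - 60) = (u - 3)*(u + 1)*(u^3 - 2*u^2 - 19*u + 20) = (u - 5)*(u - 3)*(u + 1)*(u^2 + 3*u - 4) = (u - 5)*(u - 3)*(u + 1)*(u + 4)*(u - 1)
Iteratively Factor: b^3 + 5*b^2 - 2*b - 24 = (b + 3)*(b^2 + 2*b - 8) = (b + 3)*(b + 4)*(b - 2)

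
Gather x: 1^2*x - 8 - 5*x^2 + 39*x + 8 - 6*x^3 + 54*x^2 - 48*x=-6*x^3 + 49*x^2 - 8*x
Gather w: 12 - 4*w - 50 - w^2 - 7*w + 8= -w^2 - 11*w - 30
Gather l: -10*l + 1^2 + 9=10 - 10*l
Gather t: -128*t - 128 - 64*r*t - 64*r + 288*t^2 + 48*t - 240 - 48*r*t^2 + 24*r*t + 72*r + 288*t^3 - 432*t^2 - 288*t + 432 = 8*r + 288*t^3 + t^2*(-48*r - 144) + t*(-40*r - 368) + 64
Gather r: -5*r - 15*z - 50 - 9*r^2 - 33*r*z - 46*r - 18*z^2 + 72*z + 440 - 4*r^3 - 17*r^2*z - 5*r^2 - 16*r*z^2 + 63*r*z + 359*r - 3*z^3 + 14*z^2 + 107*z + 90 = -4*r^3 + r^2*(-17*z - 14) + r*(-16*z^2 + 30*z + 308) - 3*z^3 - 4*z^2 + 164*z + 480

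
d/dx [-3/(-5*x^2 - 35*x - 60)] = 3*(-2*x - 7)/(5*(x^2 + 7*x + 12)^2)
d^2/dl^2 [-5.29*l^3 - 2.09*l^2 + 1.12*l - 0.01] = -31.74*l - 4.18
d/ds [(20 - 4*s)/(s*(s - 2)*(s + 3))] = 8*(s^3 - 7*s^2 - 5*s + 15)/(s^2*(s^4 + 2*s^3 - 11*s^2 - 12*s + 36))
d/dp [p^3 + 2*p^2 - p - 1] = 3*p^2 + 4*p - 1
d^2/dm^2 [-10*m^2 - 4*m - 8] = -20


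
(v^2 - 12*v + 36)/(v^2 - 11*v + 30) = (v - 6)/(v - 5)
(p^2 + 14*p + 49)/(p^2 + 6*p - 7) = (p + 7)/(p - 1)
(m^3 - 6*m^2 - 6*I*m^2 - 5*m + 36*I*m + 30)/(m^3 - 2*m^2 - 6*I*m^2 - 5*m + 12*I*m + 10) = (m - 6)/(m - 2)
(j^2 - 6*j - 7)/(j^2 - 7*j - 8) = (j - 7)/(j - 8)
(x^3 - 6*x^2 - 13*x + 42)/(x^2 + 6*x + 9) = (x^2 - 9*x + 14)/(x + 3)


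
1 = 1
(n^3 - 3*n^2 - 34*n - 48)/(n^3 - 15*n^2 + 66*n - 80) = (n^2 + 5*n + 6)/(n^2 - 7*n + 10)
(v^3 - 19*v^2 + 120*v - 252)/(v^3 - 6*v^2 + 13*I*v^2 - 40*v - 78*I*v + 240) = (v^2 - 13*v + 42)/(v^2 + 13*I*v - 40)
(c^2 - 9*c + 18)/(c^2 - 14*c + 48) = (c - 3)/(c - 8)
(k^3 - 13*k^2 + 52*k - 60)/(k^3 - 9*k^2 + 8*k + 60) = (k - 2)/(k + 2)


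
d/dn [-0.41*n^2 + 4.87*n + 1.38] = 4.87 - 0.82*n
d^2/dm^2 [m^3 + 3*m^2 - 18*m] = 6*m + 6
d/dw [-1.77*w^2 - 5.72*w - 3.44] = -3.54*w - 5.72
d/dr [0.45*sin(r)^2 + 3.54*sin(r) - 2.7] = (0.9*sin(r) + 3.54)*cos(r)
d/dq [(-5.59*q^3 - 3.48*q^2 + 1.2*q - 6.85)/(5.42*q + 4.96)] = (-60.5956*q^3 - 102.0408*q^2 - 34.5216*q + 43.079)/(29.3764*q^2 + 53.7664*q + 24.6016)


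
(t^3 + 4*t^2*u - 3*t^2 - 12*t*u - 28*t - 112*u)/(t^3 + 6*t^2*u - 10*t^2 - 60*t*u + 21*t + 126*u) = (t^2 + 4*t*u + 4*t + 16*u)/(t^2 + 6*t*u - 3*t - 18*u)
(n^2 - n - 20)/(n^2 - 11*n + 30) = (n + 4)/(n - 6)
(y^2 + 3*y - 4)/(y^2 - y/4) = 4*(y^2 + 3*y - 4)/(y*(4*y - 1))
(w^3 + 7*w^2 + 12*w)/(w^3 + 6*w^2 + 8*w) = (w + 3)/(w + 2)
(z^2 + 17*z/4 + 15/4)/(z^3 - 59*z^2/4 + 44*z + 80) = (z + 3)/(z^2 - 16*z + 64)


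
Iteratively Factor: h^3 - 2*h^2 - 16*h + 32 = (h - 2)*(h^2 - 16) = (h - 2)*(h + 4)*(h - 4)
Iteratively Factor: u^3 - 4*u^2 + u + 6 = (u + 1)*(u^2 - 5*u + 6) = (u - 2)*(u + 1)*(u - 3)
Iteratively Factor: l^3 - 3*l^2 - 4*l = (l)*(l^2 - 3*l - 4) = l*(l + 1)*(l - 4)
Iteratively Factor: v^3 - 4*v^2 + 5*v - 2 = (v - 1)*(v^2 - 3*v + 2) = (v - 2)*(v - 1)*(v - 1)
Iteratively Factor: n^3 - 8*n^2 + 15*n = (n - 3)*(n^2 - 5*n) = (n - 5)*(n - 3)*(n)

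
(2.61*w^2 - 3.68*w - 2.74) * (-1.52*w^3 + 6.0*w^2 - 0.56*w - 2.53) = -3.9672*w^5 + 21.2536*w^4 - 19.3768*w^3 - 20.9825*w^2 + 10.8448*w + 6.9322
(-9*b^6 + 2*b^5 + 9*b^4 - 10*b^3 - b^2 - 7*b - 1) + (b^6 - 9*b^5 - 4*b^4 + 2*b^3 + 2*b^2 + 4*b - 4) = -8*b^6 - 7*b^5 + 5*b^4 - 8*b^3 + b^2 - 3*b - 5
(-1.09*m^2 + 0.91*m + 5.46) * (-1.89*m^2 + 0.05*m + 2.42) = 2.0601*m^4 - 1.7744*m^3 - 12.9117*m^2 + 2.4752*m + 13.2132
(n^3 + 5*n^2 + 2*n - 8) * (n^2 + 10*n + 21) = n^5 + 15*n^4 + 73*n^3 + 117*n^2 - 38*n - 168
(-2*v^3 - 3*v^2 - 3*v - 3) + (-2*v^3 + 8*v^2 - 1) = -4*v^3 + 5*v^2 - 3*v - 4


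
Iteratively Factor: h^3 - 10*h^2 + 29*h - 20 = (h - 4)*(h^2 - 6*h + 5) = (h - 4)*(h - 1)*(h - 5)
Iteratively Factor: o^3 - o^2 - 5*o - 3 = (o + 1)*(o^2 - 2*o - 3) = (o + 1)^2*(o - 3)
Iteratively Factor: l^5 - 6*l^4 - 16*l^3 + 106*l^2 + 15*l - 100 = (l - 5)*(l^4 - l^3 - 21*l^2 + l + 20) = (l - 5)*(l + 1)*(l^3 - 2*l^2 - 19*l + 20) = (l - 5)^2*(l + 1)*(l^2 + 3*l - 4) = (l - 5)^2*(l + 1)*(l + 4)*(l - 1)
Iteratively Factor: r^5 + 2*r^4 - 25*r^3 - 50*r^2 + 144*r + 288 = (r + 2)*(r^4 - 25*r^2 + 144) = (r + 2)*(r + 4)*(r^3 - 4*r^2 - 9*r + 36) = (r + 2)*(r + 3)*(r + 4)*(r^2 - 7*r + 12) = (r - 3)*(r + 2)*(r + 3)*(r + 4)*(r - 4)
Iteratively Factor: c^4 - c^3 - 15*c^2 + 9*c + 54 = (c - 3)*(c^3 + 2*c^2 - 9*c - 18) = (c - 3)^2*(c^2 + 5*c + 6) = (c - 3)^2*(c + 3)*(c + 2)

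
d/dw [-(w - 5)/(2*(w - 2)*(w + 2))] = (w^2 - 10*w + 4)/(2*(w^4 - 8*w^2 + 16))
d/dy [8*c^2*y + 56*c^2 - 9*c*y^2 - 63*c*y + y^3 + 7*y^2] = 8*c^2 - 18*c*y - 63*c + 3*y^2 + 14*y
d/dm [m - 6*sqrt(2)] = 1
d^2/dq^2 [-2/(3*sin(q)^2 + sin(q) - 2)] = 2*(36*sin(q)^3 - 27*sin(q)^2 - 2*sin(q) - 14)/((sin(q) + 1)^2*(3*sin(q) - 2)^3)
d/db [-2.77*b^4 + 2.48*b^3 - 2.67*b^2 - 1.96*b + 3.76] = -11.08*b^3 + 7.44*b^2 - 5.34*b - 1.96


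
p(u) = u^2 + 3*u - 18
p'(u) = 2*u + 3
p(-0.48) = -19.21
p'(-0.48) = 2.04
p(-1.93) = -20.07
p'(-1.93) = -0.86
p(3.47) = 4.45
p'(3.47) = 9.94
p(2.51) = -4.17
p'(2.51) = 8.02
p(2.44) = -4.73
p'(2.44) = 7.88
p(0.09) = -17.72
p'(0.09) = 3.18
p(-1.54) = -20.25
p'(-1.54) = -0.08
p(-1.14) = -20.12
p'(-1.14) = 0.72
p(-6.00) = 0.00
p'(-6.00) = -9.00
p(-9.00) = 36.00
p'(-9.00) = -15.00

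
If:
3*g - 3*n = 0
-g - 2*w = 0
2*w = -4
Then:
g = 4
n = 4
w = -2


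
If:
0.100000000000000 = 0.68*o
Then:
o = 0.15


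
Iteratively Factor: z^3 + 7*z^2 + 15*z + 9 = (z + 3)*(z^2 + 4*z + 3) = (z + 1)*(z + 3)*(z + 3)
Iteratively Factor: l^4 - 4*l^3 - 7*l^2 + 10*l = (l + 2)*(l^3 - 6*l^2 + 5*l) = l*(l + 2)*(l^2 - 6*l + 5) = l*(l - 1)*(l + 2)*(l - 5)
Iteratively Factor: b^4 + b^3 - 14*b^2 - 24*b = (b - 4)*(b^3 + 5*b^2 + 6*b) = b*(b - 4)*(b^2 + 5*b + 6) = b*(b - 4)*(b + 3)*(b + 2)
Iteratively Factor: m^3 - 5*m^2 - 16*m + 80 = (m + 4)*(m^2 - 9*m + 20) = (m - 5)*(m + 4)*(m - 4)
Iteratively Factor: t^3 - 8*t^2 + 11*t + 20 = (t + 1)*(t^2 - 9*t + 20) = (t - 4)*(t + 1)*(t - 5)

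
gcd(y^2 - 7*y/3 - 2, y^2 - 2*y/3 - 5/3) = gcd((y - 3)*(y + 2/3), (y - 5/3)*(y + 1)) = 1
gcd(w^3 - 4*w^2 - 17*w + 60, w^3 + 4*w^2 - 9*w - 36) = w^2 + w - 12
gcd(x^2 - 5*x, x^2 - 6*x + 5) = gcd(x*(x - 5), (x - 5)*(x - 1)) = x - 5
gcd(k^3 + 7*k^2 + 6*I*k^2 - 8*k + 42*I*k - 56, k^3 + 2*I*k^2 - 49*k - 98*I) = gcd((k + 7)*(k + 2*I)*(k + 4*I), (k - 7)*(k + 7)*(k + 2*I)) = k^2 + k*(7 + 2*I) + 14*I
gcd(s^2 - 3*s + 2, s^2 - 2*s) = s - 2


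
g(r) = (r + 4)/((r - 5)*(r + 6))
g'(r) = -(r + 4)/((r - 5)*(r + 6)^2) + 1/((r - 5)*(r + 6)) - (r + 4)/((r - 5)^2*(r + 6))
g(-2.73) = -0.05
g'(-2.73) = -0.03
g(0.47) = -0.15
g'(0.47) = -0.04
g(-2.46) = -0.06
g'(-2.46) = -0.03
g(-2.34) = -0.06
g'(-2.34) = -0.03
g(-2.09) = -0.07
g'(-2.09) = -0.03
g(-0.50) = -0.12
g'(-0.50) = -0.03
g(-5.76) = 0.68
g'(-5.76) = -3.16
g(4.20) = -1.00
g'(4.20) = -1.28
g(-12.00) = -0.08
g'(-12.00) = -0.00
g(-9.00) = -0.12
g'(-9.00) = -0.02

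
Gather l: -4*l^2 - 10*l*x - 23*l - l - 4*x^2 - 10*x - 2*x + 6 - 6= -4*l^2 + l*(-10*x - 24) - 4*x^2 - 12*x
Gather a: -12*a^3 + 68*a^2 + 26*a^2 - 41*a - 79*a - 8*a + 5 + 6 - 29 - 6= -12*a^3 + 94*a^2 - 128*a - 24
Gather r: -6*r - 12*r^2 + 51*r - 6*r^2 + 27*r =-18*r^2 + 72*r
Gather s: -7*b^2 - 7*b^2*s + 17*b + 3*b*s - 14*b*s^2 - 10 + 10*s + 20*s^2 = -7*b^2 + 17*b + s^2*(20 - 14*b) + s*(-7*b^2 + 3*b + 10) - 10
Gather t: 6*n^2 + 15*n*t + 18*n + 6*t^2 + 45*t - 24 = 6*n^2 + 18*n + 6*t^2 + t*(15*n + 45) - 24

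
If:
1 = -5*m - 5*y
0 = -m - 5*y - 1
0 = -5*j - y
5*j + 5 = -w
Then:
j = 1/25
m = 0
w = -26/5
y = -1/5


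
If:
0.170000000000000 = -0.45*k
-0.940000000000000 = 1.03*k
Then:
No Solution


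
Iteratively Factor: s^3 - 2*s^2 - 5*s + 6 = (s - 3)*(s^2 + s - 2) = (s - 3)*(s + 2)*(s - 1)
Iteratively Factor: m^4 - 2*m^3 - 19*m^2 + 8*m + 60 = (m + 2)*(m^3 - 4*m^2 - 11*m + 30) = (m - 2)*(m + 2)*(m^2 - 2*m - 15) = (m - 5)*(m - 2)*(m + 2)*(m + 3)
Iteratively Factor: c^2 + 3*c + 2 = (c + 1)*(c + 2)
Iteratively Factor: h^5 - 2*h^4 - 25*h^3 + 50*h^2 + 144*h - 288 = (h + 3)*(h^4 - 5*h^3 - 10*h^2 + 80*h - 96) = (h + 3)*(h + 4)*(h^3 - 9*h^2 + 26*h - 24) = (h - 4)*(h + 3)*(h + 4)*(h^2 - 5*h + 6) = (h - 4)*(h - 3)*(h + 3)*(h + 4)*(h - 2)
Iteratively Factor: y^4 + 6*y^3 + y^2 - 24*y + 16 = (y + 4)*(y^3 + 2*y^2 - 7*y + 4) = (y - 1)*(y + 4)*(y^2 + 3*y - 4) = (y - 1)*(y + 4)^2*(y - 1)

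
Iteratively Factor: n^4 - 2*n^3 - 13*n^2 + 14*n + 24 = (n + 3)*(n^3 - 5*n^2 + 2*n + 8) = (n + 1)*(n + 3)*(n^2 - 6*n + 8) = (n - 4)*(n + 1)*(n + 3)*(n - 2)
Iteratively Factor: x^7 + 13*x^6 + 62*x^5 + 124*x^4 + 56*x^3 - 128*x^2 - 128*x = (x + 2)*(x^6 + 11*x^5 + 40*x^4 + 44*x^3 - 32*x^2 - 64*x) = (x + 2)^2*(x^5 + 9*x^4 + 22*x^3 - 32*x) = (x + 2)^2*(x + 4)*(x^4 + 5*x^3 + 2*x^2 - 8*x) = (x + 2)^3*(x + 4)*(x^3 + 3*x^2 - 4*x) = (x + 2)^3*(x + 4)^2*(x^2 - x) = (x - 1)*(x + 2)^3*(x + 4)^2*(x)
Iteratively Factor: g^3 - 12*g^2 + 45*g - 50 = (g - 5)*(g^2 - 7*g + 10) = (g - 5)*(g - 2)*(g - 5)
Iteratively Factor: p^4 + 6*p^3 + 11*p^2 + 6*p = (p + 3)*(p^3 + 3*p^2 + 2*p) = p*(p + 3)*(p^2 + 3*p + 2) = p*(p + 2)*(p + 3)*(p + 1)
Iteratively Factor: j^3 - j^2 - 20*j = (j - 5)*(j^2 + 4*j) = (j - 5)*(j + 4)*(j)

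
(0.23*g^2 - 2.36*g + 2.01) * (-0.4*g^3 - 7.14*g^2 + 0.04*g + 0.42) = -0.092*g^5 - 0.6982*g^4 + 16.0556*g^3 - 14.3492*g^2 - 0.9108*g + 0.8442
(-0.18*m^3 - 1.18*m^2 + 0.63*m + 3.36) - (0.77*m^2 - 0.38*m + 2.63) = -0.18*m^3 - 1.95*m^2 + 1.01*m + 0.73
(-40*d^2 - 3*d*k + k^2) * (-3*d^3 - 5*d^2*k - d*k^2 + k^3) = 120*d^5 + 209*d^4*k + 52*d^3*k^2 - 42*d^2*k^3 - 4*d*k^4 + k^5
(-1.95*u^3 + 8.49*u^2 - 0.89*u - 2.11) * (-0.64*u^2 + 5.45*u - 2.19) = 1.248*u^5 - 16.0611*u^4 + 51.1106*u^3 - 22.0932*u^2 - 9.5504*u + 4.6209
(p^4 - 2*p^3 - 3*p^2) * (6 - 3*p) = -3*p^5 + 12*p^4 - 3*p^3 - 18*p^2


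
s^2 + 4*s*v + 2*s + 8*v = (s + 2)*(s + 4*v)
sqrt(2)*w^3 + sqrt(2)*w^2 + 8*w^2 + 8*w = w*(w + 4*sqrt(2))*(sqrt(2)*w + sqrt(2))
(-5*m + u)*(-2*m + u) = 10*m^2 - 7*m*u + u^2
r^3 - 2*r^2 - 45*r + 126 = (r - 6)*(r - 3)*(r + 7)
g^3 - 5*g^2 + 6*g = g*(g - 3)*(g - 2)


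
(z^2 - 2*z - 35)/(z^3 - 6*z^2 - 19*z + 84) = (z + 5)/(z^2 + z - 12)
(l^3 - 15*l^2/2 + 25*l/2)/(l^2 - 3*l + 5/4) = 2*l*(l - 5)/(2*l - 1)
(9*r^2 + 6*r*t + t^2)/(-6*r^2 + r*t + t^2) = (-3*r - t)/(2*r - t)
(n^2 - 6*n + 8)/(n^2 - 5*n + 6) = (n - 4)/(n - 3)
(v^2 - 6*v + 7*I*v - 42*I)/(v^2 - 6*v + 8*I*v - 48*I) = (v + 7*I)/(v + 8*I)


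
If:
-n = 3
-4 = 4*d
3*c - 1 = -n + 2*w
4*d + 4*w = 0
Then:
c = 2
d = -1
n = -3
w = 1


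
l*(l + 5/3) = l^2 + 5*l/3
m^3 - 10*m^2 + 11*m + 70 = (m - 7)*(m - 5)*(m + 2)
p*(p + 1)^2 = p^3 + 2*p^2 + p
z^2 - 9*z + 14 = (z - 7)*(z - 2)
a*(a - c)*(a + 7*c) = a^3 + 6*a^2*c - 7*a*c^2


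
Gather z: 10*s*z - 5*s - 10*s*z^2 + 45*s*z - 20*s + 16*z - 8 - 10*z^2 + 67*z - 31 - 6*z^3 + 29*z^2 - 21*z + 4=-25*s - 6*z^3 + z^2*(19 - 10*s) + z*(55*s + 62) - 35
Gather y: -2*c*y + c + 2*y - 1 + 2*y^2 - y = c + 2*y^2 + y*(1 - 2*c) - 1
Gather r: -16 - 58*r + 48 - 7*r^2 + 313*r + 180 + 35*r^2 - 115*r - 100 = 28*r^2 + 140*r + 112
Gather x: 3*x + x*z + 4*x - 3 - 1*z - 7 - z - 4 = x*(z + 7) - 2*z - 14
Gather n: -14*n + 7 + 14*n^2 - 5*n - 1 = 14*n^2 - 19*n + 6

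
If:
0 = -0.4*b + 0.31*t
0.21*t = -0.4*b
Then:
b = 0.00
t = 0.00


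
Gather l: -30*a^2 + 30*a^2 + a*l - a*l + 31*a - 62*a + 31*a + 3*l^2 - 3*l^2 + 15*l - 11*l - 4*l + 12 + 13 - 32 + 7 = 0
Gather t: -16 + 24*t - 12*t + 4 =12*t - 12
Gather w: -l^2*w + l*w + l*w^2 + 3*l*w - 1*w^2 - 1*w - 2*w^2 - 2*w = w^2*(l - 3) + w*(-l^2 + 4*l - 3)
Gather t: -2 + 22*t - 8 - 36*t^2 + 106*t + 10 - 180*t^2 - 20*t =-216*t^2 + 108*t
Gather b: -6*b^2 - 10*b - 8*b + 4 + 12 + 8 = -6*b^2 - 18*b + 24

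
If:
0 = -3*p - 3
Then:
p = -1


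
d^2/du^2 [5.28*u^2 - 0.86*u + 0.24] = 10.5600000000000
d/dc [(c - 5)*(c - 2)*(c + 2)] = 3*c^2 - 10*c - 4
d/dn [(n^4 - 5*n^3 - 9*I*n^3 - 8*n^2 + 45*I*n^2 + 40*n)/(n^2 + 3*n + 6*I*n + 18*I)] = (2*n^5 + n^4*(4 + 9*I) + n^3*(78 - 42*I) + n^2*(152 - 183*I) + n*(-1620 - 288*I) + 720*I)/(n^4 + n^3*(6 + 12*I) + n^2*(-27 + 72*I) + n*(-216 + 108*I) - 324)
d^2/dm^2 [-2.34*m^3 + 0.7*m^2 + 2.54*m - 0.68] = 1.4 - 14.04*m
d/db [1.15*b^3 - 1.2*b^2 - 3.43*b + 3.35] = 3.45*b^2 - 2.4*b - 3.43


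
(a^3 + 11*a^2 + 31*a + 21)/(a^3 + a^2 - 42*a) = (a^2 + 4*a + 3)/(a*(a - 6))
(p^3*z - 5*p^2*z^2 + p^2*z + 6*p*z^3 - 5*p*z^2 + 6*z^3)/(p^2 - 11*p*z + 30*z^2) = z*(p^3 - 5*p^2*z + p^2 + 6*p*z^2 - 5*p*z + 6*z^2)/(p^2 - 11*p*z + 30*z^2)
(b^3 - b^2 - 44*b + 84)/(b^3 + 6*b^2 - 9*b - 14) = (b - 6)/(b + 1)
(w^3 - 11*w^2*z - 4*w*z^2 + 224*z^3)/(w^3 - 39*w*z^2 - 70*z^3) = (w^2 - 4*w*z - 32*z^2)/(w^2 + 7*w*z + 10*z^2)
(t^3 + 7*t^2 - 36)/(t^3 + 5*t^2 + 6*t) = (t^2 + 4*t - 12)/(t*(t + 2))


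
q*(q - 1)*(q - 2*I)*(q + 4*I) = q^4 - q^3 + 2*I*q^3 + 8*q^2 - 2*I*q^2 - 8*q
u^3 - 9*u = u*(u - 3)*(u + 3)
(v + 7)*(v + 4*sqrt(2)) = v^2 + 4*sqrt(2)*v + 7*v + 28*sqrt(2)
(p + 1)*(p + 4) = p^2 + 5*p + 4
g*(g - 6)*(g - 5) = g^3 - 11*g^2 + 30*g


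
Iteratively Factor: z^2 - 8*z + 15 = (z - 3)*(z - 5)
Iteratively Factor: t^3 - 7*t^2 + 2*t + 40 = (t + 2)*(t^2 - 9*t + 20) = (t - 4)*(t + 2)*(t - 5)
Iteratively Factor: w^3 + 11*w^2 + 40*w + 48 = (w + 4)*(w^2 + 7*w + 12) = (w + 4)^2*(w + 3)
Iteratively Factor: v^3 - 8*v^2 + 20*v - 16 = (v - 2)*(v^2 - 6*v + 8) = (v - 2)^2*(v - 4)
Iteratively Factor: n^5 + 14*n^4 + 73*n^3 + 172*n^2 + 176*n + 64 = (n + 4)*(n^4 + 10*n^3 + 33*n^2 + 40*n + 16) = (n + 4)^2*(n^3 + 6*n^2 + 9*n + 4) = (n + 1)*(n + 4)^2*(n^2 + 5*n + 4) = (n + 1)*(n + 4)^3*(n + 1)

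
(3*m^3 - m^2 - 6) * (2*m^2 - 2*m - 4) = 6*m^5 - 8*m^4 - 10*m^3 - 8*m^2 + 12*m + 24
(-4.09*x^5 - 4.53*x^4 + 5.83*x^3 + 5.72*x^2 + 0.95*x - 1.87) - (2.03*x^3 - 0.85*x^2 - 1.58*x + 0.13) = -4.09*x^5 - 4.53*x^4 + 3.8*x^3 + 6.57*x^2 + 2.53*x - 2.0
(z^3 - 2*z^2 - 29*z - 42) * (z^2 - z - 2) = z^5 - 3*z^4 - 29*z^3 - 9*z^2 + 100*z + 84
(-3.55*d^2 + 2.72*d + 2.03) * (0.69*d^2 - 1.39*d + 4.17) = -2.4495*d^4 + 6.8113*d^3 - 17.1836*d^2 + 8.5207*d + 8.4651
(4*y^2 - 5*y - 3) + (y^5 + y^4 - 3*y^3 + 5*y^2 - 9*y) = y^5 + y^4 - 3*y^3 + 9*y^2 - 14*y - 3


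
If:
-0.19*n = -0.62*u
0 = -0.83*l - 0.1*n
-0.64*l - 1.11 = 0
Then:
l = -1.73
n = 14.40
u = 4.41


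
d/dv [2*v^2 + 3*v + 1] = 4*v + 3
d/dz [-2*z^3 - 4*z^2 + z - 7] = -6*z^2 - 8*z + 1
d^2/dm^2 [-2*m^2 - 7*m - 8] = -4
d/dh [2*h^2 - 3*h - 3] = 4*h - 3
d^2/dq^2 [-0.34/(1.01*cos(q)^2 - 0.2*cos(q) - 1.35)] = (-1.387336*(1 - cos(q)^2)^2 + 0.20604*cos(q)^3 - 2.561628*cos(q)^2 - 0.32028*cos(q) + 2.341716)/(-1.01*cos(q)^2 + 0.2*cos(q) + 1.35)^3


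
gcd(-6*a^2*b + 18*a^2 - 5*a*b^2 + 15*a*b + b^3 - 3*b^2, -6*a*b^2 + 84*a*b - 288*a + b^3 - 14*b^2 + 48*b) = 6*a - b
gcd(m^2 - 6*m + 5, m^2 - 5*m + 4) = m - 1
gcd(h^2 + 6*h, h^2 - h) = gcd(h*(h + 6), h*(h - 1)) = h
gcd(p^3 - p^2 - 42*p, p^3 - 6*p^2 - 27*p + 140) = p - 7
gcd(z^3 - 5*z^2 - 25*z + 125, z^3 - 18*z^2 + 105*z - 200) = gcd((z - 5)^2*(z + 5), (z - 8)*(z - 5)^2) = z^2 - 10*z + 25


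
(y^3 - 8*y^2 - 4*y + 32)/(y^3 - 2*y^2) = 1 - 6/y - 16/y^2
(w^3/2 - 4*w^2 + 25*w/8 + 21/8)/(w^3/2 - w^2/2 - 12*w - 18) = (-w^3 + 8*w^2 - 25*w/4 - 21/4)/(-w^3 + w^2 + 24*w + 36)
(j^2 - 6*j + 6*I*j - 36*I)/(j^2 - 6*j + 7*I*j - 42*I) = (j + 6*I)/(j + 7*I)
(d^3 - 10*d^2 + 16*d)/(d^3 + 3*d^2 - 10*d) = (d - 8)/(d + 5)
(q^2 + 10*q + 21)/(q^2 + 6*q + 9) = (q + 7)/(q + 3)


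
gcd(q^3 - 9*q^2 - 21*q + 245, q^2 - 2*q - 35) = q^2 - 2*q - 35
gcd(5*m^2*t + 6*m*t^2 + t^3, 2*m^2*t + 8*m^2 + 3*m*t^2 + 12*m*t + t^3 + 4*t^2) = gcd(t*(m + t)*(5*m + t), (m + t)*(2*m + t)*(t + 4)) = m + t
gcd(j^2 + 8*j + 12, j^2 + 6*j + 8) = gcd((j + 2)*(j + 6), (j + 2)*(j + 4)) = j + 2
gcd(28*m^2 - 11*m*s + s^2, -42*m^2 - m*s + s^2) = -7*m + s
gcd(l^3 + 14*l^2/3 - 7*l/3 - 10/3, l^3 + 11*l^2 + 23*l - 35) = l^2 + 4*l - 5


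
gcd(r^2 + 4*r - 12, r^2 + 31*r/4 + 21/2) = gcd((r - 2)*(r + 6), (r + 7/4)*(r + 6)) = r + 6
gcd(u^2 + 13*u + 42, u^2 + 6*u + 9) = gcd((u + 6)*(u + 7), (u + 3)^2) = 1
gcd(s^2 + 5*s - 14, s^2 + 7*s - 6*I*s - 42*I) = s + 7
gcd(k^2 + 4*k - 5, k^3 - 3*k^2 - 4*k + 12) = 1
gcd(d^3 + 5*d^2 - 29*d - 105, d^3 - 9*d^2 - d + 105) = d^2 - 2*d - 15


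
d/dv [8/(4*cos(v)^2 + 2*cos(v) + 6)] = 4*(4*cos(v) + 1)*sin(v)/(cos(v) + cos(2*v) + 4)^2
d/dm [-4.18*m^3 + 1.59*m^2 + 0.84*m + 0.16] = -12.54*m^2 + 3.18*m + 0.84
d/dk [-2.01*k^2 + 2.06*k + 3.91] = 2.06 - 4.02*k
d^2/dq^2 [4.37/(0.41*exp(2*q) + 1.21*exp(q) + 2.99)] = (4.37*(0.82*exp(q) + 1.21)*(1.64*exp(q) + 2.42)*exp(q) - (7.1668*exp(q) + 5.2877)*(0.41*exp(2*q) + 1.21*exp(q) + 2.99))*exp(q)/(0.41*exp(2*q) + 1.21*exp(q) + 2.99)^3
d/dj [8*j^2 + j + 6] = 16*j + 1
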